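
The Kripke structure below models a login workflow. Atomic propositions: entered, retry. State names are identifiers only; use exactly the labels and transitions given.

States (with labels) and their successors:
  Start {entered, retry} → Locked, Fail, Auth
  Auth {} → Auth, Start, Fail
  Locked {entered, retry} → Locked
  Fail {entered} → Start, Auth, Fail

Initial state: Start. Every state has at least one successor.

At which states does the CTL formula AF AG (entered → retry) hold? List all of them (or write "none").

{Locked}

States satisfying AG (entered → retry): {Locked}.
States satisfying AF AG (entered → retry): {Locked}.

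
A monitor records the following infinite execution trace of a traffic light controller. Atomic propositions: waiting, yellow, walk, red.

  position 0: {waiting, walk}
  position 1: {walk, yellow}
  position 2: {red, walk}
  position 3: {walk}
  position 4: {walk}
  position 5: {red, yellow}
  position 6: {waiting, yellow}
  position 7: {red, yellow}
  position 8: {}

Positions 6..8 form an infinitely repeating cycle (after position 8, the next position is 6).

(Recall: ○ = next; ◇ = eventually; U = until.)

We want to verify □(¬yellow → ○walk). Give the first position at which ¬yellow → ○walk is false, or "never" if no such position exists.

4

Check ¬yellow → ○walk at each position in order: 0 ✓, 1 ✓, 2 ✓, 3 ✓.
At position 4 the labels are {walk} and the next position 5 has {red, yellow}, so ¬yellow → ○walk is false there. This is the first violation.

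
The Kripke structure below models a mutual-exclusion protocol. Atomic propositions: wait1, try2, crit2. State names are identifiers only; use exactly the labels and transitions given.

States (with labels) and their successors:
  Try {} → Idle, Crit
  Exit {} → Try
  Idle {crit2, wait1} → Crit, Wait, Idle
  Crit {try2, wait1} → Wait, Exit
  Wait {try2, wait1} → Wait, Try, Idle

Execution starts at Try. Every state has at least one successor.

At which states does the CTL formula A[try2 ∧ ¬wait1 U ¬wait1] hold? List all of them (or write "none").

States satisfying try2 ∧ ¬wait1: ∅.
States satisfying ¬wait1: {Try, Exit}.
States satisfying A[try2 ∧ ¬wait1 U ¬wait1]: {Try, Exit}.

{Try, Exit}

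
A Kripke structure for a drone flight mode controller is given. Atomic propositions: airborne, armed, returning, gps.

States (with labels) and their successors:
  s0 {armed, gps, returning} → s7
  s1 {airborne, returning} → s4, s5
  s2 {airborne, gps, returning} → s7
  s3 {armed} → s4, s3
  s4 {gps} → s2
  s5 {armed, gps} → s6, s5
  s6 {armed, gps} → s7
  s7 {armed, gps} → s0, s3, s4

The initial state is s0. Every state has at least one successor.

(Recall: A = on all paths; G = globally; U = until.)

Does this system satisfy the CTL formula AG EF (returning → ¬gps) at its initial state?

Yes

States satisfying EF (returning → ¬gps): {s0, s1, s2, s3, s4, s5, s6, s7}.
States satisfying AG EF (returning → ¬gps): {s0, s1, s2, s3, s4, s5, s6, s7}.
Every state reachable from s0 satisfies EF (returning → ¬gps).
s0 ∈ Sat(AG EF (returning → ¬gps)).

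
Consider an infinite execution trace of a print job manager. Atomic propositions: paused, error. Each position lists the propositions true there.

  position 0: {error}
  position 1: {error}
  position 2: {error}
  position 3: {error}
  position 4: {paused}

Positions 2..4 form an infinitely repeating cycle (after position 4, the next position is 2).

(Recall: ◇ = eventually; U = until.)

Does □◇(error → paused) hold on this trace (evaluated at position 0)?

◇(error → paused) holds at every position 0..4, and those are all positions ever visited, so □◇(error → paused) holds.

Yes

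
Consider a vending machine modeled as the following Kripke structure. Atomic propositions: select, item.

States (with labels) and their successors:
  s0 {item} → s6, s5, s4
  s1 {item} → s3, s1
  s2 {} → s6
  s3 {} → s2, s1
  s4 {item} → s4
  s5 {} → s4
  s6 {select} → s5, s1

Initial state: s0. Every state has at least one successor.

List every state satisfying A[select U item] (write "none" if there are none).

{s0, s1, s4}

States satisfying select: {s6}.
States satisfying item: {s0, s1, s4}.
States satisfying A[select U item]: {s0, s1, s4}.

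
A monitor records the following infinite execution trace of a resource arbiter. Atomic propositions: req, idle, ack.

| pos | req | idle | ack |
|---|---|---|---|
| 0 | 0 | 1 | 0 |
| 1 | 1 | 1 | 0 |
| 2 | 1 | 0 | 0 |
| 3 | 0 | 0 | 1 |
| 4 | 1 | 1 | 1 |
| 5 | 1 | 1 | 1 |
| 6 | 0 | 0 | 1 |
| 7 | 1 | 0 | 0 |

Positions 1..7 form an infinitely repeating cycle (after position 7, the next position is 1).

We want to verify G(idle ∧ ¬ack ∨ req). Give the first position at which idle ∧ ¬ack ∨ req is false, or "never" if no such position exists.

Check idle ∧ ¬ack ∨ req at each position in order: 0 ✓, 1 ✓, 2 ✓.
At position 3 the labels are {ack}, so idle ∧ ¬ack ∨ req is false there. This is the first violation.

3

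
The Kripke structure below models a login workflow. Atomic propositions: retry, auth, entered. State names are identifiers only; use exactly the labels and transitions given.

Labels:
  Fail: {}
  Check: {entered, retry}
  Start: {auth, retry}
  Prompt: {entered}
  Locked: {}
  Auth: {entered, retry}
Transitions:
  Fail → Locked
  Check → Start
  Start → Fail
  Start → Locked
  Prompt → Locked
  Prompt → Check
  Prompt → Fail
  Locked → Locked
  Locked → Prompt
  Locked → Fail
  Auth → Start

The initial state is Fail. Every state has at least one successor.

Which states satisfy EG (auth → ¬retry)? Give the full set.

States satisfying auth → ¬retry: {Fail, Check, Prompt, Locked, Auth}.
States satisfying EG (auth → ¬retry): {Fail, Prompt, Locked}.

{Fail, Prompt, Locked}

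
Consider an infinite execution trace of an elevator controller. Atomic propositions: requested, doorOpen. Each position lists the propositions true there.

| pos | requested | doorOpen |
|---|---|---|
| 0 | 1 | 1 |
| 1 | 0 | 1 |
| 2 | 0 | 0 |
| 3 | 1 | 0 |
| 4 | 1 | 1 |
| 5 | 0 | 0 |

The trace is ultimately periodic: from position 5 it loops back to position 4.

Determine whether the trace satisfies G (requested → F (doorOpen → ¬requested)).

Yes

requested → F (doorOpen → ¬requested) holds at every position 0..5, and those are all positions ever visited, so G (requested → F (doorOpen → ¬requested)) holds.
Positions where requested holds: 0, 3, 4.
Check F (doorOpen → ¬requested) at each: 0→ok, 3→ok, 4→ok.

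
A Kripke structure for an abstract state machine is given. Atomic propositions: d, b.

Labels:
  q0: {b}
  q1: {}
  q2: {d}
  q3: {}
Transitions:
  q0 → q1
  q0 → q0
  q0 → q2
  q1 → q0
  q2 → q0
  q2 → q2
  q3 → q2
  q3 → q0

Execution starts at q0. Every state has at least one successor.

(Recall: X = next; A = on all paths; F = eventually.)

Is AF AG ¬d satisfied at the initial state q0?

Violated

States satisfying AG ¬d: ∅.
States satisfying AF AG ¬d: ∅.
There is a path from q0 along which AG ¬d never holds.
q0 ∉ Sat(AF AG ¬d).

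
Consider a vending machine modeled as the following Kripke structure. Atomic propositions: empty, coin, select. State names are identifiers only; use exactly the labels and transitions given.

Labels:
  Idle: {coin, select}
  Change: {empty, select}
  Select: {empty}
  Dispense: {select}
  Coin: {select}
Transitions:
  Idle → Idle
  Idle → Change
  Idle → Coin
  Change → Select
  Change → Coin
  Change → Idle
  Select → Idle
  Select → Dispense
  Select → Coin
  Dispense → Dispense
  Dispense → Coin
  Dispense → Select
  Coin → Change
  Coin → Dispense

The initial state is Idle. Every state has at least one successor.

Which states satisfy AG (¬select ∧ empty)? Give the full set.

none

States satisfying ¬select ∧ empty: {Select}.
States satisfying AG (¬select ∧ empty): ∅.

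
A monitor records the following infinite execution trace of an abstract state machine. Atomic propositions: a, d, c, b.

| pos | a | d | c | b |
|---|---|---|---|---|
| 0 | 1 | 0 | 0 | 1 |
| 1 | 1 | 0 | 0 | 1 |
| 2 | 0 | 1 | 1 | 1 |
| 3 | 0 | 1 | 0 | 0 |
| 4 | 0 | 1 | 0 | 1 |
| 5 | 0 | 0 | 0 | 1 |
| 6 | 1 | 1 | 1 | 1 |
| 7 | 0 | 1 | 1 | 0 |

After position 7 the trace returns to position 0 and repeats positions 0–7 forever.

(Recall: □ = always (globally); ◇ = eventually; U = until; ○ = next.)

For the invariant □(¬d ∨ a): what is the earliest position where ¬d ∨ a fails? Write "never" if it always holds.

Check ¬d ∨ a at each position in order: 0 ✓, 1 ✓.
At position 2 the labels are {b, c, d}, so ¬d ∨ a is false there. This is the first violation.

2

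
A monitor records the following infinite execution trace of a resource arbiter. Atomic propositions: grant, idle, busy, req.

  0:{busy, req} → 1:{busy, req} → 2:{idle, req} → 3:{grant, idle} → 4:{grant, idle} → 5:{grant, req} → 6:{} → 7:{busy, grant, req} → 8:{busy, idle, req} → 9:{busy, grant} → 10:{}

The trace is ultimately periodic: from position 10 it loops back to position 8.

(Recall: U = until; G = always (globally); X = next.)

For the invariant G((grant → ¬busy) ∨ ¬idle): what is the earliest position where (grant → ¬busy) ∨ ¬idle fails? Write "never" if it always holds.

(grant → ¬busy) ∨ ¬idle holds at every position 0..10, and those are all the positions the trace ever visits, so the invariant G((grant → ¬busy) ∨ ¬idle) is never violated.

never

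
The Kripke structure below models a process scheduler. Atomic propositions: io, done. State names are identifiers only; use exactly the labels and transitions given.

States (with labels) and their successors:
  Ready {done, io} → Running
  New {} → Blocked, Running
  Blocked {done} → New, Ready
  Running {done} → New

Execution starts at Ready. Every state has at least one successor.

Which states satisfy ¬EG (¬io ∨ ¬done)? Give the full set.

{Ready}

States satisfying ¬io ∨ ¬done: {New, Blocked, Running}.
States satisfying EG (¬io ∨ ¬done): {New, Blocked, Running}.
States satisfying ¬EG (¬io ∨ ¬done): {Ready}.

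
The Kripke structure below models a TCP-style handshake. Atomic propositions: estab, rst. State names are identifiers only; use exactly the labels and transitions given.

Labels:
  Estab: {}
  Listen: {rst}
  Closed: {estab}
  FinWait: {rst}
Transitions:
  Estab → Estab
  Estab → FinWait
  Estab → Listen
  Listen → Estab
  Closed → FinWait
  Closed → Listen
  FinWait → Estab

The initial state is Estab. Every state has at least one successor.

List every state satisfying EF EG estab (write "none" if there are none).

States satisfying EG estab: ∅.
States satisfying EF EG estab: ∅.

none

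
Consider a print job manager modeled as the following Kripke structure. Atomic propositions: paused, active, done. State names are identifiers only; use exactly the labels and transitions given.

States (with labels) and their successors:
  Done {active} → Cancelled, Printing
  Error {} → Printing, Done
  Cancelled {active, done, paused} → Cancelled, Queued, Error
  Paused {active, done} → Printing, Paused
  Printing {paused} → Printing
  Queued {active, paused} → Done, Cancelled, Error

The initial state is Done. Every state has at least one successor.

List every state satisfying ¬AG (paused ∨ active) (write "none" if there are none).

{Done, Error, Cancelled, Queued}

States satisfying paused ∨ active: {Done, Cancelled, Paused, Printing, Queued}.
States satisfying AG (paused ∨ active): {Paused, Printing}.
States satisfying ¬AG (paused ∨ active): {Done, Error, Cancelled, Queued}.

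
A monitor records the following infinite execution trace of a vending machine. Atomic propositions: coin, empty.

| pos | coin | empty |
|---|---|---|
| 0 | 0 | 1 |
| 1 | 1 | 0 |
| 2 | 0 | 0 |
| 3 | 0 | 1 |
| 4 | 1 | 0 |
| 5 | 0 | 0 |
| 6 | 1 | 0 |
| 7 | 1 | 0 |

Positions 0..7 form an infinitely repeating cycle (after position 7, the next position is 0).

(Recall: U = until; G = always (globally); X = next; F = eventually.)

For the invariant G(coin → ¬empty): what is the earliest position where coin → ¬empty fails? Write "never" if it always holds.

coin → ¬empty holds at every position 0..7, and those are all the positions the trace ever visits, so the invariant G(coin → ¬empty) is never violated.

never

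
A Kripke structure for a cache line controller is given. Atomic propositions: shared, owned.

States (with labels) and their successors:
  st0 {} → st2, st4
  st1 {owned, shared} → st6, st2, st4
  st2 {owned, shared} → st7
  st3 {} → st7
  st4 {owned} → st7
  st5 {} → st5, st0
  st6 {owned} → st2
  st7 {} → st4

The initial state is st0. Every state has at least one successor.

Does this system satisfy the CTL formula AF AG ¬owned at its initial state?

States satisfying AG ¬owned: ∅.
States satisfying AF AG ¬owned: ∅.
There is a path from st0 along which AG ¬owned never holds.
st0 ∉ Sat(AF AG ¬owned).

No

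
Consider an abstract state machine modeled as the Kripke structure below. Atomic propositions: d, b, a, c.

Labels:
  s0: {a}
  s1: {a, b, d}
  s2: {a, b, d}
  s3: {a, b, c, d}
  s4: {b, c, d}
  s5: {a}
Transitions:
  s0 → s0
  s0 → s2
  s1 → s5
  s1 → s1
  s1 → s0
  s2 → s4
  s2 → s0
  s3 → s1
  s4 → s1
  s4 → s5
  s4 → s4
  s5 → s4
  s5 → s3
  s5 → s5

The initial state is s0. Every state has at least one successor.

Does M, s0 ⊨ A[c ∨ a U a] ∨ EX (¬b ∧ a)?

Holds

States satisfying c ∨ a: {s0, s1, s2, s3, s4, s5}.
States satisfying a: {s0, s1, s2, s3, s5}.
States satisfying A[c ∨ a U a]: {s0, s1, s2, s3, s5}.
States satisfying ¬b ∧ a: {s0, s5}.
States satisfying EX (¬b ∧ a): {s0, s1, s2, s4, s5}.
States satisfying A[c ∨ a U a] ∨ EX (¬b ∧ a): {s0, s1, s2, s3, s4, s5}.
s0 ∈ Sat(A[c ∨ a U a] ∨ EX (¬b ∧ a)).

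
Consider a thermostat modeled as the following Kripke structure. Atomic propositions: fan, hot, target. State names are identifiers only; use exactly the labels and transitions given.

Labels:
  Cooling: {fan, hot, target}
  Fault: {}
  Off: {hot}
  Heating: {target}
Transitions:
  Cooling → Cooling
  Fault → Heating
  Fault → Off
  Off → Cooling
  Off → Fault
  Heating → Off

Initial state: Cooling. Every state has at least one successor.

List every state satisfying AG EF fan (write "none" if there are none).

{Cooling, Fault, Off, Heating}

States satisfying EF fan: {Cooling, Fault, Off, Heating}.
States satisfying AG EF fan: {Cooling, Fault, Off, Heating}.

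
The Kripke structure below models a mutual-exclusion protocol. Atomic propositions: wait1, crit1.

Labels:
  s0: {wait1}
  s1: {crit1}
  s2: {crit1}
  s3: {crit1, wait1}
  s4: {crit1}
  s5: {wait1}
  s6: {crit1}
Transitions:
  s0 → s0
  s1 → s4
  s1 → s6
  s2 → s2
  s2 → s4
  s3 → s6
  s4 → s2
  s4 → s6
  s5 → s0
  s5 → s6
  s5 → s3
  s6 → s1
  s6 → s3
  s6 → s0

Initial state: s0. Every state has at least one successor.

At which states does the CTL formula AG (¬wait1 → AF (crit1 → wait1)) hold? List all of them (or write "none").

States satisfying ¬wait1 → AF (crit1 → wait1): {s0, s3, s5}.
States satisfying AG (¬wait1 → AF (crit1 → wait1)): {s0}.

{s0}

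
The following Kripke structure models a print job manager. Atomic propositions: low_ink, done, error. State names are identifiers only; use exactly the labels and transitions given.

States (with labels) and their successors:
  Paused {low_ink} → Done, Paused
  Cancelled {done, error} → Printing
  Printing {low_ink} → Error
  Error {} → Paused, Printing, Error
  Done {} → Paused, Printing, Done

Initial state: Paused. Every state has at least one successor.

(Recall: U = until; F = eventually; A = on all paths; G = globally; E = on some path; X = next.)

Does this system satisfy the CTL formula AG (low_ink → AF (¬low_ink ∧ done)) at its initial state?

Violated

States satisfying low_ink → AF (¬low_ink ∧ done): {Cancelled, Error, Done}.
States satisfying AG (low_ink → AF (¬low_ink ∧ done)): ∅.
Paused is reachable from Paused and violates low_ink → AF (¬low_ink ∧ done), so AG fails at Paused.
Paused ∉ Sat(AG (low_ink → AF (¬low_ink ∧ done))).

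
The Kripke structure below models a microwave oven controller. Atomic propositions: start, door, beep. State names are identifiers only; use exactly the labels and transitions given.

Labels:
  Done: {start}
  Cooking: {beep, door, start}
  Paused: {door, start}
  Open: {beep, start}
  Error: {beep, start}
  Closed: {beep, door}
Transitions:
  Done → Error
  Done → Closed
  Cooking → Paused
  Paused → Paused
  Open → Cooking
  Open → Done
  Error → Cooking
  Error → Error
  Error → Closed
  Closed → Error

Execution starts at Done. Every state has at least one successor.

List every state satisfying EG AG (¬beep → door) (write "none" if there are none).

{Cooking, Paused, Error, Closed}

States satisfying AG (¬beep → door): {Cooking, Paused, Error, Closed}.
States satisfying EG AG (¬beep → door): {Cooking, Paused, Error, Closed}.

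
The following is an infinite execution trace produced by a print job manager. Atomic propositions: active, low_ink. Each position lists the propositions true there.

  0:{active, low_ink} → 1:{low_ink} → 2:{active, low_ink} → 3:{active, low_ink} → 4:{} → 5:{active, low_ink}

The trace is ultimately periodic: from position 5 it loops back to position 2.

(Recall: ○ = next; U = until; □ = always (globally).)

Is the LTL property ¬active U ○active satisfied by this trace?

Walking from position 0: at position 0, ○active has not yet held and ¬active fails, so ¬active U ○active is false.

Violated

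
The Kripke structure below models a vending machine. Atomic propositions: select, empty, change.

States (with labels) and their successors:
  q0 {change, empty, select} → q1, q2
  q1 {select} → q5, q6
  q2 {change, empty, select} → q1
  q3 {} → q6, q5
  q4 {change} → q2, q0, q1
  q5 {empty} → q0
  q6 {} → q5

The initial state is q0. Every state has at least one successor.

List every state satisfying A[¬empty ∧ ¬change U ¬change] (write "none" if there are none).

{q1, q3, q5, q6}

States satisfying ¬empty ∧ ¬change: {q1, q3, q6}.
States satisfying ¬change: {q1, q3, q5, q6}.
States satisfying A[¬empty ∧ ¬change U ¬change]: {q1, q3, q5, q6}.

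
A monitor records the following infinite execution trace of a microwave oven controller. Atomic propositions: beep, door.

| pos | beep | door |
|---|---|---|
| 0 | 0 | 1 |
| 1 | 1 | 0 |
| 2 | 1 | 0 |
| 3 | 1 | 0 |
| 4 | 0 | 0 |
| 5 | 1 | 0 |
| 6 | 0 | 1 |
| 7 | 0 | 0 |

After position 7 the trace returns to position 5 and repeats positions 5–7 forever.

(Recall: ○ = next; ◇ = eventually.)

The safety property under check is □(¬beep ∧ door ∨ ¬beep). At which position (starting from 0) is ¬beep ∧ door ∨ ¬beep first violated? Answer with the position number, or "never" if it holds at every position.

1

Check ¬beep ∧ door ∨ ¬beep at each position in order: 0 ✓.
At position 1 the labels are {beep}, so ¬beep ∧ door ∨ ¬beep is false there. This is the first violation.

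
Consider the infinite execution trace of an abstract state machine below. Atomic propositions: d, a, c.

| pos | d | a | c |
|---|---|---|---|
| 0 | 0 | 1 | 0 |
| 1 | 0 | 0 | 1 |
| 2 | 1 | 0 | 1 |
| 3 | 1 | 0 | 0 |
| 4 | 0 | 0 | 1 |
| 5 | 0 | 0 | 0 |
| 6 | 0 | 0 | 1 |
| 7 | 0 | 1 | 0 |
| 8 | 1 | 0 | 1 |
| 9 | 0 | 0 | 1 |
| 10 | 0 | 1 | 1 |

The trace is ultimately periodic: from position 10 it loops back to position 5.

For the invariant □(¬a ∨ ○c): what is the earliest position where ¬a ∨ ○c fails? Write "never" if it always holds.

Check ¬a ∨ ○c at each position in order: 0 ✓, 1 ✓, 2 ✓, 3 ✓, 4 ✓, 5 ✓, 6 ✓, 7 ✓, 8 ✓, 9 ✓.
At position 10 the labels are {a, c} and the next position 5 has {}, so ¬a ∨ ○c is false there. This is the first violation.

10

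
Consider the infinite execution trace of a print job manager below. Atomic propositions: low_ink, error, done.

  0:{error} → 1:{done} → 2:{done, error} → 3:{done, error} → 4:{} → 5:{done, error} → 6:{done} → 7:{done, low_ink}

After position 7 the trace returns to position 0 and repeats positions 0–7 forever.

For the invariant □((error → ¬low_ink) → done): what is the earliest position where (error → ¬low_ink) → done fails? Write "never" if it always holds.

0

At position 0 the labels are {error}, so (error → ¬low_ink) → done is false there. This is the first violation.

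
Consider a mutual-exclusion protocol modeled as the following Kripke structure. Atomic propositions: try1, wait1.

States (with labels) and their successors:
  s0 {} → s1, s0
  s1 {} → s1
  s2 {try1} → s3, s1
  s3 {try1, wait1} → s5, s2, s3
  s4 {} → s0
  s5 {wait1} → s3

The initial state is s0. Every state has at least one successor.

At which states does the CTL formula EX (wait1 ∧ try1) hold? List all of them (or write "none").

{s2, s3, s5}

States satisfying wait1 ∧ try1: {s3}.
States satisfying EX (wait1 ∧ try1): {s2, s3, s5}.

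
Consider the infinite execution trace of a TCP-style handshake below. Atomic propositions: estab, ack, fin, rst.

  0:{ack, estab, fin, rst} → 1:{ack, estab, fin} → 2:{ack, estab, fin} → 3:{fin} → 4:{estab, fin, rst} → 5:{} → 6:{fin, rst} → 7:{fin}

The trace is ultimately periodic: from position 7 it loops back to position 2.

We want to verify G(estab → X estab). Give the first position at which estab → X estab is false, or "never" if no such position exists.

Check estab → X estab at each position in order: 0 ✓, 1 ✓.
At position 2 the labels are {ack, estab, fin} and the next position 3 has {fin}, so estab → X estab is false there. This is the first violation.

2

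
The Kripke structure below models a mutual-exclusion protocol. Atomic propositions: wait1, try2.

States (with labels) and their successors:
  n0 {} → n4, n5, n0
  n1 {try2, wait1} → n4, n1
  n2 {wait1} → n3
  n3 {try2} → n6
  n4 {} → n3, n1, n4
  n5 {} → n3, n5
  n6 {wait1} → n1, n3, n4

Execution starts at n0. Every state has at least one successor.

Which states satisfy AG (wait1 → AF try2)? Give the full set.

States satisfying wait1 → AF try2: {n0, n1, n2, n3, n4, n5}.
States satisfying AG (wait1 → AF try2): ∅.

none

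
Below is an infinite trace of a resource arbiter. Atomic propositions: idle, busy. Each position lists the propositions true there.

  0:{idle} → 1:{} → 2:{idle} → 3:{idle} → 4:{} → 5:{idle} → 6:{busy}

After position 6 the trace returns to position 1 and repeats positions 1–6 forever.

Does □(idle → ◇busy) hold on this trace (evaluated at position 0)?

idle → ◇busy holds at every position 0..6, and those are all positions ever visited, so □(idle → ◇busy) holds.
Positions where idle holds: 0, 2, 3, 5.
Check ◇busy at each: 0→ok, 2→ok, 3→ok, 5→ok.

Holds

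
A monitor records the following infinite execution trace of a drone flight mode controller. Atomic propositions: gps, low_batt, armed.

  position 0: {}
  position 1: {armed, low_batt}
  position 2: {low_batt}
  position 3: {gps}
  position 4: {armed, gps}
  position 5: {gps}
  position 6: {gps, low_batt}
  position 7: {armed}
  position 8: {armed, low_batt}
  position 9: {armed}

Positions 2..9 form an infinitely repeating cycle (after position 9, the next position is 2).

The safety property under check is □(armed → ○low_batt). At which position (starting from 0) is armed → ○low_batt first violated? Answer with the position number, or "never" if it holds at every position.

4

Check armed → ○low_batt at each position in order: 0 ✓, 1 ✓, 2 ✓, 3 ✓.
At position 4 the labels are {armed, gps} and the next position 5 has {gps}, so armed → ○low_batt is false there. This is the first violation.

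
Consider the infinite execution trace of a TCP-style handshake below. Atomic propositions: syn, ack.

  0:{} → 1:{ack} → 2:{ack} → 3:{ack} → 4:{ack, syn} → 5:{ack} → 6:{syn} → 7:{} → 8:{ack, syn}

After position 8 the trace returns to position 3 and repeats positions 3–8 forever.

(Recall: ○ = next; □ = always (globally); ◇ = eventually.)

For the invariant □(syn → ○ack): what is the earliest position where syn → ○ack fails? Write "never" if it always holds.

Check syn → ○ack at each position in order: 0 ✓, 1 ✓, 2 ✓, 3 ✓, 4 ✓, 5 ✓.
At position 6 the labels are {syn} and the next position 7 has {}, so syn → ○ack is false there. This is the first violation.

6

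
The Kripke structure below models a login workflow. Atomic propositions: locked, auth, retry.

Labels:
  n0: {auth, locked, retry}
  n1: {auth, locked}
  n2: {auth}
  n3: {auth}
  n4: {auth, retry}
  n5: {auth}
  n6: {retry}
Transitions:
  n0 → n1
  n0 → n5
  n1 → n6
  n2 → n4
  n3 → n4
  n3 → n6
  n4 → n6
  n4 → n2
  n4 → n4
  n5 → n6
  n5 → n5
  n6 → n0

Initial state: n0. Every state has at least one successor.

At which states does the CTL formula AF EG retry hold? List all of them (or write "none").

{n2, n4}

States satisfying EG retry: {n4}.
States satisfying AF EG retry: {n2, n4}.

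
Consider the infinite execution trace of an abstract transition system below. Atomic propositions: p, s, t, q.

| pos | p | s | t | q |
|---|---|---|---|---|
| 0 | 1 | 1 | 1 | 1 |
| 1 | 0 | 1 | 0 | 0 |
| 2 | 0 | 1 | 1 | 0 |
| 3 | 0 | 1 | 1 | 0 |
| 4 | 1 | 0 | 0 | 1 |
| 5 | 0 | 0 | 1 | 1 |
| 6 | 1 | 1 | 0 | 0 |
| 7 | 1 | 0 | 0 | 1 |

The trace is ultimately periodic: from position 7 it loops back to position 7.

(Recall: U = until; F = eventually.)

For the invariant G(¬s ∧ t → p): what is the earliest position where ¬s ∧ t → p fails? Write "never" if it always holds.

5

Check ¬s ∧ t → p at each position in order: 0 ✓, 1 ✓, 2 ✓, 3 ✓, 4 ✓.
At position 5 the labels are {q, t}, so ¬s ∧ t → p is false there. This is the first violation.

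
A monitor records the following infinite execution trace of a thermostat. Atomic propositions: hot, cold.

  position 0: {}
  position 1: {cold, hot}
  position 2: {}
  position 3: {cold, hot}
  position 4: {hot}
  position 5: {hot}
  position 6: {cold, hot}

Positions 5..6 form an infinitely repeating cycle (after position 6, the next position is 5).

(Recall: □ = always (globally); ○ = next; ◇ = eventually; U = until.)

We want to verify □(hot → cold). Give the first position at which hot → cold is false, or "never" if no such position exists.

Check hot → cold at each position in order: 0 ✓, 1 ✓, 2 ✓, 3 ✓.
At position 4 the labels are {hot}, so hot → cold is false there. This is the first violation.

4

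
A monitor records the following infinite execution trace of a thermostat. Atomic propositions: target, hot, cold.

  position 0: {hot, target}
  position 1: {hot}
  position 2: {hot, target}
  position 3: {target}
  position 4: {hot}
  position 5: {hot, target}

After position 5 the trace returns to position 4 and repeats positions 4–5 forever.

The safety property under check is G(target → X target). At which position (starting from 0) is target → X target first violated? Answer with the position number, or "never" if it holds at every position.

0

At position 0 the labels are {hot, target} and the next position 1 has {hot}, so target → X target is false there. This is the first violation.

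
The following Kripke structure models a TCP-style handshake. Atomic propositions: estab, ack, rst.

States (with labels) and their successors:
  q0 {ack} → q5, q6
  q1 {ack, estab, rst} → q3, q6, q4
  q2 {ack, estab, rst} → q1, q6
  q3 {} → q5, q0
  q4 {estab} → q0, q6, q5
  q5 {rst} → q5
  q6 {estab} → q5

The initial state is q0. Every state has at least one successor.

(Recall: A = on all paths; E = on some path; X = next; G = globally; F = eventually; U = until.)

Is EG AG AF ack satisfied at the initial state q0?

States satisfying AG AF ack: ∅.
States satisfying EG AG AF ack: ∅.
No suitable path/successor from q0 witnesses the formula.
q0 ∉ Sat(EG AG AF ack).

Violated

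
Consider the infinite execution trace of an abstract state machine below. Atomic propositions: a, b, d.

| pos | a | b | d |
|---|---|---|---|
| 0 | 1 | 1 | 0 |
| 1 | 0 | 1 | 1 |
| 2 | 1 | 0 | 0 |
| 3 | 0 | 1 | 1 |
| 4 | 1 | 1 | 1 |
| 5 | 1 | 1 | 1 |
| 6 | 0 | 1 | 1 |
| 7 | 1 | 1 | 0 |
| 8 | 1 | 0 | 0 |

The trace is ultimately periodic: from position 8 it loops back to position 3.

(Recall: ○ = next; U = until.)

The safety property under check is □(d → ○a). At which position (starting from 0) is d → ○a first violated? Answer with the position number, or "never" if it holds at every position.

5

Check d → ○a at each position in order: 0 ✓, 1 ✓, 2 ✓, 3 ✓, 4 ✓.
At position 5 the labels are {a, b, d} and the next position 6 has {b, d}, so d → ○a is false there. This is the first violation.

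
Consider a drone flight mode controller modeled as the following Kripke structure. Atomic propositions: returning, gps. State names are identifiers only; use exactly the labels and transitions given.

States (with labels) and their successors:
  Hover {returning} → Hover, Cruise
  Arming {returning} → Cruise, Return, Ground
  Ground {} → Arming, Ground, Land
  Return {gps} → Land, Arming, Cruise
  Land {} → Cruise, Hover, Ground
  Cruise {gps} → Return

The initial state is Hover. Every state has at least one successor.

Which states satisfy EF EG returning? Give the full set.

States satisfying EG returning: {Hover}.
States satisfying EF EG returning: {Hover, Arming, Ground, Return, Land, Cruise}.

{Hover, Arming, Ground, Return, Land, Cruise}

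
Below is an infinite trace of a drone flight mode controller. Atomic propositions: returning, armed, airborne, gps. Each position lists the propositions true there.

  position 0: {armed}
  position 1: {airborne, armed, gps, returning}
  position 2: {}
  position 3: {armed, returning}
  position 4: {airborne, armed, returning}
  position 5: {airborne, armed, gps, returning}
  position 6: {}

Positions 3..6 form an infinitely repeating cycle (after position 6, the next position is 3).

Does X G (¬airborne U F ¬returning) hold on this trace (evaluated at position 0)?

Satisfied

The position after 0 is 1; G (¬airborne U F ¬returning) is true there.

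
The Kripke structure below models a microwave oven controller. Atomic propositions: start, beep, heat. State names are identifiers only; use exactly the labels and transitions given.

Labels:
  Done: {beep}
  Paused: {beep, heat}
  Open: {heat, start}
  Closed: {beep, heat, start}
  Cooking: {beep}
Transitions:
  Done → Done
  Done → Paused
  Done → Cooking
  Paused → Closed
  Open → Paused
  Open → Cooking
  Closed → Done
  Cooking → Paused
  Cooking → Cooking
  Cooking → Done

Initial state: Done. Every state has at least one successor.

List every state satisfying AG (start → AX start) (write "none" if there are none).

States satisfying start → AX start: {Done, Paused, Cooking}.
States satisfying AG (start → AX start): ∅.

none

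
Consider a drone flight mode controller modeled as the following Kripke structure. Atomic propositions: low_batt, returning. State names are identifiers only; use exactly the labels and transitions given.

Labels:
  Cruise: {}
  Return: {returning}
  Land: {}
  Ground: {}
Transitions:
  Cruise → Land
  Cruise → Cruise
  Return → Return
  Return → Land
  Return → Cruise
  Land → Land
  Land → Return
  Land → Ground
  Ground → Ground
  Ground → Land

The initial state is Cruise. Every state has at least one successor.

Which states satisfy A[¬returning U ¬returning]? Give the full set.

{Cruise, Land, Ground}

States satisfying ¬returning: {Cruise, Land, Ground}.
States satisfying A[¬returning U ¬returning]: {Cruise, Land, Ground}.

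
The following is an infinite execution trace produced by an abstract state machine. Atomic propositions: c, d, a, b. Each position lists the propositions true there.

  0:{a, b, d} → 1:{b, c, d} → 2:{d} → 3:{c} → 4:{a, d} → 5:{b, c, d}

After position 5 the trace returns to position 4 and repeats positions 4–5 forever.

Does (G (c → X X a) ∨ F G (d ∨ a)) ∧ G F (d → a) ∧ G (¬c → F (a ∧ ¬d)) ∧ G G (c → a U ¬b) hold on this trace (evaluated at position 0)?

Does not hold

At position 0: (G (c → X X a) ∨ F G (d ∨ a)) ∧ G F (d → a) is true; G (¬c → F (a ∧ ¬d)) ∧ G G (c → a U ¬b) is false; so (G (c → X X a) ∨ F G (d ∨ a)) ∧ G F (d → a) ∧ G (¬c → F (a ∧ ¬d)) ∧ G G (c → a U ¬b) is false.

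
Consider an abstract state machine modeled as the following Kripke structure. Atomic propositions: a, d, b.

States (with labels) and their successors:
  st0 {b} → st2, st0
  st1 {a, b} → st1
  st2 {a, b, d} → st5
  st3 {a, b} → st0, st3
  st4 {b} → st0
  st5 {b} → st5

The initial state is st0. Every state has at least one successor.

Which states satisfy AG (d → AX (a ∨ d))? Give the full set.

{st1, st5}

States satisfying d → AX (a ∨ d): {st0, st1, st3, st4, st5}.
States satisfying AG (d → AX (a ∨ d)): {st1, st5}.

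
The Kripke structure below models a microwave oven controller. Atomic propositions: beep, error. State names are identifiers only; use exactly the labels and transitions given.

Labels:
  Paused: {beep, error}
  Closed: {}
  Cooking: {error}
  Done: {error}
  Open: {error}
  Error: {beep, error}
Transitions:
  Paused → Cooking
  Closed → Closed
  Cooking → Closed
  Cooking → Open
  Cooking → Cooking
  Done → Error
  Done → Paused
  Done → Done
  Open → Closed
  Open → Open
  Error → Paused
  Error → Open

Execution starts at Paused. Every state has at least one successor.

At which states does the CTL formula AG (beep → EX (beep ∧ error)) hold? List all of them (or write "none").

{Closed, Cooking, Open}

States satisfying beep → EX (beep ∧ error): {Closed, Cooking, Done, Open, Error}.
States satisfying AG (beep → EX (beep ∧ error)): {Closed, Cooking, Open}.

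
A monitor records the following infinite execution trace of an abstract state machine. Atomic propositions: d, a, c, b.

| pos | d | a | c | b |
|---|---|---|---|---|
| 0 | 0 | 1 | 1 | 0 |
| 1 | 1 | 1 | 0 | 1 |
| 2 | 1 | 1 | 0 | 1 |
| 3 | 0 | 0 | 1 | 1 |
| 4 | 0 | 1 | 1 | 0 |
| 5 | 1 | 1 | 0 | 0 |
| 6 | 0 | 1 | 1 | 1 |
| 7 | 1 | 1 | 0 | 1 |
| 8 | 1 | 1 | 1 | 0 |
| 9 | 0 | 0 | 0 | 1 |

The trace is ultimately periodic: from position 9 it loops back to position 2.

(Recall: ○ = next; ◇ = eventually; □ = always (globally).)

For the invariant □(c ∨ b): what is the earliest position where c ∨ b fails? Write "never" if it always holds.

5

Check c ∨ b at each position in order: 0 ✓, 1 ✓, 2 ✓, 3 ✓, 4 ✓.
At position 5 the labels are {a, d}, so c ∨ b is false there. This is the first violation.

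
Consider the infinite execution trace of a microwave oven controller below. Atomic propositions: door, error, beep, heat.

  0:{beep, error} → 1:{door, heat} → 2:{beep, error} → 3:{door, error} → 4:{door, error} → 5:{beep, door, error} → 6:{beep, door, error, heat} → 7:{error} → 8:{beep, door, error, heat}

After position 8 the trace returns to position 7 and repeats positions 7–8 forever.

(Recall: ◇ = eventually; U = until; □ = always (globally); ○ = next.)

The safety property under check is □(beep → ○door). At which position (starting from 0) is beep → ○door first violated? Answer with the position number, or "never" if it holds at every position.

Check beep → ○door at each position in order: 0 ✓, 1 ✓, 2 ✓, 3 ✓, 4 ✓, 5 ✓.
At position 6 the labels are {beep, door, error, heat} and the next position 7 has {error}, so beep → ○door is false there. This is the first violation.

6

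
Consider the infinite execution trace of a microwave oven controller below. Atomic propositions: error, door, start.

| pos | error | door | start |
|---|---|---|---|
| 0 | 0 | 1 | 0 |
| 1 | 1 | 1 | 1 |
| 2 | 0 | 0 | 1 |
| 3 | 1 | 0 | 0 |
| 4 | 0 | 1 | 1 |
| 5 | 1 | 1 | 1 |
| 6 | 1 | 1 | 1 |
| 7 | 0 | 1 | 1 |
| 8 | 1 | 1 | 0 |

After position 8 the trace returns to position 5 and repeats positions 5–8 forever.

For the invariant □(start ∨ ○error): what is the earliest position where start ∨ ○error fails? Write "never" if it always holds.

Check start ∨ ○error at each position in order: 0 ✓, 1 ✓, 2 ✓.
At position 3 the labels are {error} and the next position 4 has {door, start}, so start ∨ ○error is false there. This is the first violation.

3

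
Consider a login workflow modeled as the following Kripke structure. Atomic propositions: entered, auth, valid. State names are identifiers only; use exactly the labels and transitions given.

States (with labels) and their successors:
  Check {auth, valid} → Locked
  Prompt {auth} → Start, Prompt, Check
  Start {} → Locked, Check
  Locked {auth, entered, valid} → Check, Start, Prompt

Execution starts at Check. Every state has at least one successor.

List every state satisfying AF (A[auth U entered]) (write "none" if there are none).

{Check, Start, Locked}

States satisfying A[auth U entered]: {Check, Locked}.
States satisfying AF (A[auth U entered]): {Check, Start, Locked}.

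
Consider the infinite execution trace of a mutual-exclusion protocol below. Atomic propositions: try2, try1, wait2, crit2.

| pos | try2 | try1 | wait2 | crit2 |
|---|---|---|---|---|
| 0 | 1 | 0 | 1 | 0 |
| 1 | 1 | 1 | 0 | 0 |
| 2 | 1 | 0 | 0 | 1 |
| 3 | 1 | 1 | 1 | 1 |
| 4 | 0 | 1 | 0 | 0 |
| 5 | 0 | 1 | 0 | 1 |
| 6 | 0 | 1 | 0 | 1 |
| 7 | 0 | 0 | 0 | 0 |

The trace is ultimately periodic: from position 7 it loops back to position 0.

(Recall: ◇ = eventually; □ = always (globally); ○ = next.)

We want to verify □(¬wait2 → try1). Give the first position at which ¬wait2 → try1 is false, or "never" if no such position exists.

2

Check ¬wait2 → try1 at each position in order: 0 ✓, 1 ✓.
At position 2 the labels are {crit2, try2}, so ¬wait2 → try1 is false there. This is the first violation.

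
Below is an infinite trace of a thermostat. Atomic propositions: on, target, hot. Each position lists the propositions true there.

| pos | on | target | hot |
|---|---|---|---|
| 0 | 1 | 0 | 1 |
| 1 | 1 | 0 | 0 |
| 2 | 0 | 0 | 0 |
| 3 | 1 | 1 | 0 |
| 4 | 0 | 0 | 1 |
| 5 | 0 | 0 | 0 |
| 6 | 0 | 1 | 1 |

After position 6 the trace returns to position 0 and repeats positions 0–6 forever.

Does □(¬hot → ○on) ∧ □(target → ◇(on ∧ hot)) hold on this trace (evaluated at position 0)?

¬hot → ○on must hold at every position from 0 onward. It fails at position 1, so □(¬hot → ○on) is false.
Positions where ¬hot holds: 1, 2, 3, 5.
Check ○on at each: 1→fails, 2→ok, 3→fails, 5→fails.
target → ◇(on ∧ hot) holds at every position 0..6, and those are all positions ever visited, so □(target → ◇(on ∧ hot)) holds.
Positions where target holds: 3, 6.
Check ◇(on ∧ hot) at each: 3→ok, 6→ok.
At position 0: □(¬hot → ○on) is false; □(target → ◇(on ∧ hot)) is true; so □(¬hot → ○on) ∧ □(target → ◇(on ∧ hot)) is false.

Does not hold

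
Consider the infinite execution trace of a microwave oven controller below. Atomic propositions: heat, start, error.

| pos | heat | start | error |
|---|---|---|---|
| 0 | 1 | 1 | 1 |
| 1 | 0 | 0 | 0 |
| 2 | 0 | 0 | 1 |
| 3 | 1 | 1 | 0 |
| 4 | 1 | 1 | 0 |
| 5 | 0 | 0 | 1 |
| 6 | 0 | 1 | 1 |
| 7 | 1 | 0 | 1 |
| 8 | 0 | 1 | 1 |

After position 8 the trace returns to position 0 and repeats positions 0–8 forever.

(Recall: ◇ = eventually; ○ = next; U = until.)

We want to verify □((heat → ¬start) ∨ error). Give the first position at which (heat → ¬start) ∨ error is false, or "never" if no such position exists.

Check (heat → ¬start) ∨ error at each position in order: 0 ✓, 1 ✓, 2 ✓.
At position 3 the labels are {heat, start}, so (heat → ¬start) ∨ error is false there. This is the first violation.

3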